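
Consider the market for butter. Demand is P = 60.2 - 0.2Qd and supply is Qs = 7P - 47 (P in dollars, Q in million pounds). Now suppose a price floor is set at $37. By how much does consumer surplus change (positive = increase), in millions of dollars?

-1088

Rearranging demand gives Qd = 301 - 5P. Setting quantity demanded equal to quantity supplied, 301 - 5P = 7P - 47, gives P* = 29 and Q* = 156.
Since 37 > 29, the floor is binding.
At P = 37: Qd = 301 - 5·37 = 116 and Qs = 7·37 - 47 = 212.
Consumer surplus without the control is ½ · (60.2 - 29) · 156 = 2433.6.
With the floor, consumers buy 116 units at 37, so CS = ½ · (60.2 - 37) · 116 = 1345.6.
Change in consumer surplus = 1345.6 - 2433.6 = -1088.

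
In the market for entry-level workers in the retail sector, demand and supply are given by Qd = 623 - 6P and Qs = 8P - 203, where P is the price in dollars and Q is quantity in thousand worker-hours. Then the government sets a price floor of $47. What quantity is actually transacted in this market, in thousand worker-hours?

In a free market, 623 - 6P = 8P - 203 gives the equilibrium P* = 59, Q* = 269.
Since 47 is below P* = 59, the floor does not bind and the free-market outcome prevails.

269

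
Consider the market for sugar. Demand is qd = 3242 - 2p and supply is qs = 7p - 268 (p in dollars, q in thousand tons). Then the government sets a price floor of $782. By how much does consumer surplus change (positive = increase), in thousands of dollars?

-811440

Equilibrium: 3242 - 2p = 7p - 268, so 3510 = 9p and p* = 390, q* = 2462.
The floor of 782 is above the equilibrium price 390, so it binds.
At p = 782: qd = 3242 - 2·782 = 1678 and qs = 7·782 - 268 = 5206.
Consumer surplus without the control is ½ · (1621 - 390) · 2462 = 1515361.
With the floor, consumers buy 1678 units at 782, so CS = ½ · (1621 - 782) · 1678 = 703921.
Change in consumer surplus = 703921 - 1515361 = -811440.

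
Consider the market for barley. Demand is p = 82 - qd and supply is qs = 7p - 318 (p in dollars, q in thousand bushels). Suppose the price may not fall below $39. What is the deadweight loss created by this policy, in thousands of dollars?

0

Rearranging demand gives qd = 82 - p. Setting quantity demanded equal to quantity supplied, 82 - p = 7p - 318, gives p* = 50 and q* = 32.
Since 39 is below p* = 50, the floor does not bind and the free-market outcome prevails.
Since the control does not bind, no trades are prevented and deadweight loss is zero.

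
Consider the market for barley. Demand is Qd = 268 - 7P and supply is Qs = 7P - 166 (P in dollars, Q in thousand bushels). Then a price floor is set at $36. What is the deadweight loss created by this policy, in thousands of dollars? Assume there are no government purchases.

Without the control the market clears where 268 - 7P = 7P - 166, i.e. P* = 31 and Q* = 51.
The floor of 36 is above the equilibrium price 31, so it binds.
At P = 36: Qd = 268 - 7·36 = 16 and Qs = 7·36 - 166 = 86.
Quantity traded falls to 16. At Q = 16 the demand price is (268 - 16)/7 = 36 and the supply price is (166 + 16)/7 = 26.
Deadweight loss = ½ · (36 - 26) · (51 - 16) = ½ · 10 · 35 = 175.

175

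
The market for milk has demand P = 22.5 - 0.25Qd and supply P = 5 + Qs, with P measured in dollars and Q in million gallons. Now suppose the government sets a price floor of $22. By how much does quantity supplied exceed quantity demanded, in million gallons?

15

Rearranging demand gives Qd = 90 - 4P; rearranging supply gives Qs = P - 5. In a free market, 90 - 4P = P - 5 gives the equilibrium P* = 19, Q* = 14.
Because the floor (22) lies above the market-clearing price, it is binding.
At P = 22: Qd = 90 - 4·22 = 2 and Qs = 22 - 5 = 17.
Surplus = Qs - Qd = 17 - 2 = 15.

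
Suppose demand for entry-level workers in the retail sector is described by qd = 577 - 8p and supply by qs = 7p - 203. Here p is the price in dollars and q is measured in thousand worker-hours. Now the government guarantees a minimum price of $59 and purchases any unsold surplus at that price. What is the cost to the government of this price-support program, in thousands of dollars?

6195

Equilibrium: 577 - 8p = 7p - 203, so 780 = 15p and p* = 52, q* = 161.
Since 59 > 52, the floor is binding.
At p = 59: qd = 577 - 8·59 = 105 and qs = 7·59 - 203 = 210.
Surplus = qs - qd = 105.
Government expenditure = surplus × support price = 105 × 59 = 6195.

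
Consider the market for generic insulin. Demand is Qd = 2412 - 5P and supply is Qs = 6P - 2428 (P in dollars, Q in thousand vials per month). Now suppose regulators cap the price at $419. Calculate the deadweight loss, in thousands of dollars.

2910.6

Equilibrium: 2412 - 5P = 6P - 2428, so 4840 = 11P and P* = 440, Q* = 212.
Because the ceiling (419) lies below the market-clearing price, it is binding.
At P = 419: Qd = 2412 - 5·419 = 317 and Qs = 6·419 - 2428 = 86.
Quantity traded falls to 86. At Q = 86 the demand price is (2412 - 86)/5 = 465.2 and the supply price is (2428 + 86)/6 = 419.
Deadweight loss = ½ · (465.2 - 419) · (212 - 86) = ½ · 46.2 · 126 = 2910.6.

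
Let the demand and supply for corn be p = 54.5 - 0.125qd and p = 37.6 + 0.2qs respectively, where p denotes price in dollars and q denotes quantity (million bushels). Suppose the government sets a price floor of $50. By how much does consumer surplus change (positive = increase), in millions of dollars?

Rearranging demand gives qd = 436 - 8p; rearranging supply gives qs = 5p - 188. In a free market, 436 - 8p = 5p - 188 gives the equilibrium p* = 48, q* = 52.
The floor of 50 is above the equilibrium price 48, so it binds.
At p = 50: qd = 436 - 8·50 = 36 and qs = 5·50 - 188 = 62.
Consumer surplus without the control is ½ · (54.5 - 48) · 52 = 169.
With the floor, consumers buy 36 units at 50, so CS = ½ · (54.5 - 50) · 36 = 81.
Change in consumer surplus = 81 - 169 = -88.

-88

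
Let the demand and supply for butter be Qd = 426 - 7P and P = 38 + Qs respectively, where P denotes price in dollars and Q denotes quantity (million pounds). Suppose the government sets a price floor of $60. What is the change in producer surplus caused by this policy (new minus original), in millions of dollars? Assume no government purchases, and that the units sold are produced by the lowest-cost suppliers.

-86

Rearranging supply gives Qs = P - 38. In a free market, 426 - 7P = P - 38 gives the equilibrium P* = 58, Q* = 20.
Since 60 > 58, the floor is binding.
At P = 60: Qd = 426 - 7·60 = 6 and Qs = 60 - 38 = 22.
Producer surplus without the control is ½ · (58 - 38) · 20 = 200.
With the floor, 6 units are sold at 60. The supply price at Q = 6 is 44, so PS = ½ · [(60 - 38) + (60 - 44)] · 6 = 114.
Change in producer surplus = 114 - 200 = -86.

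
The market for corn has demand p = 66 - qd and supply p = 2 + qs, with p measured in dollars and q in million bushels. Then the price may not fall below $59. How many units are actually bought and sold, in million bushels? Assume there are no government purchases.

7

Rearranging demand gives qd = 66 - p; rearranging supply gives qs = p - 2. In a free market, 66 - p = p - 2 gives the equilibrium p* = 34, q* = 32.
The floor of 59 is above the equilibrium price 34, so it binds.
At p = 59: qd = 66 - 59 = 7 and qs = 59 - 2 = 57.
The quantity actually transacted is the short side, demand: 7.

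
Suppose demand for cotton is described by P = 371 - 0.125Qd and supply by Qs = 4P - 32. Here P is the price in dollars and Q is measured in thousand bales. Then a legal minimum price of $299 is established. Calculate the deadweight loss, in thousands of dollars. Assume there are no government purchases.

28812

Rearranging demand gives Qd = 2968 - 8P. Without the control the market clears where 2968 - 8P = 4P - 32, i.e. P* = 250 and Q* = 968.
The floor of 299 is above the equilibrium price 250, so it binds.
At P = 299: Qd = 2968 - 8·299 = 576 and Qs = 4·299 - 32 = 1164.
Quantity traded falls to 576. At Q = 576 the demand price is (2968 - 576)/8 = 299 and the supply price is (32 + 576)/4 = 152.
Deadweight loss = ½ · (299 - 152) · (968 - 576) = ½ · 147 · 392 = 28812.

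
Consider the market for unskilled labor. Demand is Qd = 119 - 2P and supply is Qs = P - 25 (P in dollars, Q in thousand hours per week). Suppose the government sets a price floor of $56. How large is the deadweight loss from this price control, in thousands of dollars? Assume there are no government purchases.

Setting quantity demanded equal to quantity supplied, 119 - 2P = P - 25, gives P* = 48 and Q* = 23.
Because the floor (56) lies above the market-clearing price, it is binding.
At P = 56: Qd = 119 - 2·56 = 7 and Qs = 56 - 25 = 31.
Quantity traded falls to 7. At Q = 7 the demand price is (119 - 7)/2 = 56 and the supply price is 25 + 7 = 32.
Deadweight loss = ½ · (56 - 32) · (23 - 7) = ½ · 24 · 16 = 192.

192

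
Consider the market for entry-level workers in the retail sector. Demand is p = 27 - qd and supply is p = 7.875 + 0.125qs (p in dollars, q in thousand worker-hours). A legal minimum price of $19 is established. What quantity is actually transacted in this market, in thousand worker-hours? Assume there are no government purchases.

Rearranging demand gives qd = 27 - p; rearranging supply gives qs = 8p - 63. Equilibrium: 27 - p = 8p - 63, so 90 = 9p and p* = 10, q* = 17.
The floor of 19 is above the equilibrium price 10, so it binds.
At p = 19: qd = 27 - 19 = 8 and qs = 8·19 - 63 = 89.
The quantity actually transacted is the short side, demand: 8.

8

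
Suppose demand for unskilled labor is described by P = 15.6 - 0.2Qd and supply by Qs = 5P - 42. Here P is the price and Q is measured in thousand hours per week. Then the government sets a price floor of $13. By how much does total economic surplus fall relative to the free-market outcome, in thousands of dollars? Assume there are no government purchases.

Rearranging demand gives Qd = 78 - 5P. In a free market, 78 - 5P = 5P - 42 gives the equilibrium P* = 12, Q* = 18.
Because the floor (13) lies above the market-clearing price, it is binding.
At P = 13: Qd = 78 - 5·13 = 13 and Qs = 5·13 - 42 = 23.
Quantity traded falls to 13. At Q = 13 the demand price is (78 - 13)/5 = 13 and the supply price is (42 + 13)/5 = 11.
Deadweight loss = ½ · (13 - 11) · (18 - 13) = ½ · 2 · 5 = 5.

5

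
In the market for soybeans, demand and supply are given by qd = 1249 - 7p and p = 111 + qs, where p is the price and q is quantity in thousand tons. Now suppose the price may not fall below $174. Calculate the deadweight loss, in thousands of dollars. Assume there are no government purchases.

Rearranging supply gives qs = p - 111. Without the control the market clears where 1249 - 7p = p - 111, i.e. p* = 170 and q* = 59.
Because the floor (174) lies above the market-clearing price, it is binding.
At p = 174: qd = 1249 - 7·174 = 31 and qs = 174 - 111 = 63.
Quantity traded falls to 31. At q = 31 the demand price is (1249 - 31)/7 = 174 and the supply price is 111 + 31 = 142.
Deadweight loss = ½ · (174 - 142) · (59 - 31) = ½ · 32 · 28 = 448.

448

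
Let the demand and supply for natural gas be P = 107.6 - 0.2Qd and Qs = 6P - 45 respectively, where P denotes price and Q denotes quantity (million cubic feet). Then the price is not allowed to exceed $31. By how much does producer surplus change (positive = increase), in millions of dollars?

-4554

Rearranging demand gives Qd = 538 - 5P. Setting quantity demanded equal to quantity supplied, 538 - 5P = 6P - 45, gives P* = 53 and Q* = 273.
The ceiling of 31 is below the equilibrium price 53, so it binds.
At P = 31: Qd = 538 - 5·31 = 383 and Qs = 6·31 - 45 = 141.
Producer surplus without the control is ½ · (53 - 7.5) · 273 = 6210.75.
With the ceiling, producers sell 141 units at 31, so PS = ½ · (31 - 7.5) · 141 = 1656.75.
Change in producer surplus = 1656.75 - 6210.75 = -4554.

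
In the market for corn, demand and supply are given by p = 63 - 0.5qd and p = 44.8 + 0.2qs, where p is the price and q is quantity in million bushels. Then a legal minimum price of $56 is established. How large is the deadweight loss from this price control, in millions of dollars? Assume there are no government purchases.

Rearranging demand gives qd = 126 - 2p; rearranging supply gives qs = 5p - 224. In a free market, 126 - 2p = 5p - 224 gives the equilibrium p* = 50, q* = 26.
Because the floor (56) lies above the market-clearing price, it is binding.
At p = 56: qd = 126 - 2·56 = 14 and qs = 5·56 - 224 = 56.
Quantity traded falls to 14. At q = 14 the demand price is (126 - 14)/2 = 56 and the supply price is (224 + 14)/5 = 47.6.
Deadweight loss = ½ · (56 - 47.6) · (26 - 14) = ½ · 8.4 · 12 = 50.4.

50.4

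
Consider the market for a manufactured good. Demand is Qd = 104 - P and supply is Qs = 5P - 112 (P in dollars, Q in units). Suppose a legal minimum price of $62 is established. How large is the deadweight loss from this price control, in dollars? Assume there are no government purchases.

Without the control the market clears where 104 - P = 5P - 112, i.e. P* = 36 and Q* = 68.
Since 62 > 36, the floor is binding.
At P = 62: Qd = 104 - 62 = 42 and Qs = 5·62 - 112 = 198.
Quantity traded falls to 42. At Q = 42 the demand price is 104 - 42 = 62 and the supply price is (112 + 42)/5 = 30.8.
Deadweight loss = ½ · (62 - 30.8) · (68 - 42) = ½ · 31.2 · 26 = 405.6.

405.6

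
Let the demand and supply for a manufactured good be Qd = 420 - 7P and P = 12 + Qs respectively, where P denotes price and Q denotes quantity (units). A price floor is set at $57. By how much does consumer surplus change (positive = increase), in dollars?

Rearranging supply gives Qs = P - 12. Without the control the market clears where 420 - 7P = P - 12, i.e. P* = 54 and Q* = 42.
Since 57 > 54, the floor is binding.
At P = 57: Qd = 420 - 7·57 = 21 and Qs = 57 - 12 = 45.
Consumer surplus without the control is ½ · (60 - 54) · 42 = 126.
With the floor, consumers buy 21 units at 57, so CS = ½ · (60 - 57) · 21 = 31.5.
Change in consumer surplus = 31.5 - 126 = -94.5.

-94.5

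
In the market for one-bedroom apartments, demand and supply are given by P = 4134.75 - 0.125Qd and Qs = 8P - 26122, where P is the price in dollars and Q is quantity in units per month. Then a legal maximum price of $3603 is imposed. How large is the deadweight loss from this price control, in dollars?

Rearranging demand gives Qd = 33078 - 8P. In a free market, 33078 - 8P = 8P - 26122 gives the equilibrium P* = 3700, Q* = 3478.
The ceiling of 3603 is below the equilibrium price 3700, so it binds.
At P = 3603: Qd = 33078 - 8·3603 = 4254 and Qs = 8·3603 - 26122 = 2702.
Quantity traded falls to 2702. At Q = 2702 the demand price is (33078 - 2702)/8 = 3797 and the supply price is (26122 + 2702)/8 = 3603.
Deadweight loss = ½ · (3797 - 3603) · (3478 - 2702) = ½ · 194 · 776 = 75272.

75272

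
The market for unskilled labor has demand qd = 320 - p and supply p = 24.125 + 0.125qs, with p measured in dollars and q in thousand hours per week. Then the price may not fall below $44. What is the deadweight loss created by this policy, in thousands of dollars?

0

Rearranging supply gives qs = 8p - 193. Equilibrium: 320 - p = 8p - 193, so 513 = 9p and p* = 57, q* = 263.
Since 44 is below p* = 57, the floor does not bind and the free-market outcome prevails.
Since the control does not bind, no trades are prevented and deadweight loss is zero.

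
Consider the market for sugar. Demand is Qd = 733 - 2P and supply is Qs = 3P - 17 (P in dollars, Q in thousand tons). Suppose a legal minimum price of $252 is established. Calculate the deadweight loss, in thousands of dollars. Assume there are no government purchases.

17340

Setting quantity demanded equal to quantity supplied, 733 - 2P = 3P - 17, gives P* = 150 and Q* = 433.
Since 252 > 150, the floor is binding.
At P = 252: Qd = 733 - 2·252 = 229 and Qs = 3·252 - 17 = 739.
Quantity traded falls to 229. At Q = 229 the demand price is (733 - 229)/2 = 252 and the supply price is (17 + 229)/3 = 82.
Deadweight loss = ½ · (252 - 82) · (433 - 229) = ½ · 170 · 204 = 17340.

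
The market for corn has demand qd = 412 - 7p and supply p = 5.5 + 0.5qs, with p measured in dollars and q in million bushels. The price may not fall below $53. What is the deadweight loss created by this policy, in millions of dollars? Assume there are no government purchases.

Rearranging supply gives qs = 2p - 11. Setting quantity demanded equal to quantity supplied, 412 - 7p = 2p - 11, gives p* = 47 and q* = 83.
Since 53 > 47, the floor is binding.
At p = 53: qd = 412 - 7·53 = 41 and qs = 2·53 - 11 = 95.
Quantity traded falls to 41. At q = 41 the demand price is (412 - 41)/7 = 53 and the supply price is (11 + 41)/2 = 26.
Deadweight loss = ½ · (53 - 26) · (83 - 41) = ½ · 27 · 42 = 567.

567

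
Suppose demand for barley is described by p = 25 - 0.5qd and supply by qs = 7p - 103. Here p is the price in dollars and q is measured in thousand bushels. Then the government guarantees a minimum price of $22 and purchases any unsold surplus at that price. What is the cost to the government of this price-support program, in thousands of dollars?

Rearranging demand gives qd = 50 - 2p. Equilibrium: 50 - 2p = 7p - 103, so 153 = 9p and p* = 17, q* = 16.
Because the floor (22) lies above the market-clearing price, it is binding.
At p = 22: qd = 50 - 2·22 = 6 and qs = 7·22 - 103 = 51.
Surplus = qs - qd = 45.
Government expenditure = surplus × support price = 45 × 22 = 990.

990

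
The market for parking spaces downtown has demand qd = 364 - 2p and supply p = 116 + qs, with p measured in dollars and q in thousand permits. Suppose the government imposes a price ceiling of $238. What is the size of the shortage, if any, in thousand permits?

0

Rearranging supply gives qs = p - 116. Without the control the market clears where 364 - 2p = p - 116, i.e. p* = 160 and q* = 44.
The ceiling of 238 is above the equilibrium price 160, so it is not binding; the market clears at p* = 160, q* = 44.
Since the control does not bind, there is no shortage.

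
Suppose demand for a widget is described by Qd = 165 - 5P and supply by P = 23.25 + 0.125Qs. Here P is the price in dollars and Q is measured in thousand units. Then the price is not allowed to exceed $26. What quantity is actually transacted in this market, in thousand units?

Rearranging supply gives Qs = 8P - 186. In a free market, 165 - 5P = 8P - 186 gives the equilibrium P* = 27, Q* = 30.
Because the ceiling (26) lies below the market-clearing price, it is binding.
At P = 26: Qd = 165 - 5·26 = 35 and Qs = 8·26 - 186 = 22.
The quantity actually transacted is the short side, supply: 22.

22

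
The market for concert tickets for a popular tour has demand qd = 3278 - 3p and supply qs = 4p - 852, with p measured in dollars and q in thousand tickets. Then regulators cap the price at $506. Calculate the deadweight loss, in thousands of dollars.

32928

Setting quantity demanded equal to quantity supplied, 3278 - 3p = 4p - 852, gives p* = 590 and q* = 1508.
The ceiling of 506 is below the equilibrium price 590, so it binds.
At p = 506: qd = 3278 - 3·506 = 1760 and qs = 4·506 - 852 = 1172.
Quantity traded falls to 1172. At q = 1172 the demand price is (3278 - 1172)/3 = 702 and the supply price is (852 + 1172)/4 = 506.
Deadweight loss = ½ · (702 - 506) · (1508 - 1172) = ½ · 196 · 336 = 32928.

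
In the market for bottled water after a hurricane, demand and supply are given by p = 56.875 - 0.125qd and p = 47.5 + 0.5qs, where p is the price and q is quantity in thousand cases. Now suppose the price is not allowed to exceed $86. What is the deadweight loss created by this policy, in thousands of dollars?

Rearranging demand gives qd = 455 - 8p; rearranging supply gives qs = 2p - 95. Setting quantity demanded equal to quantity supplied, 455 - 8p = 2p - 95, gives p* = 55 and q* = 15.
The ceiling of 86 is above the equilibrium price 55, so it is not binding; the market clears at p* = 55, q* = 15.
Since the control does not bind, no trades are prevented and deadweight loss is zero.

0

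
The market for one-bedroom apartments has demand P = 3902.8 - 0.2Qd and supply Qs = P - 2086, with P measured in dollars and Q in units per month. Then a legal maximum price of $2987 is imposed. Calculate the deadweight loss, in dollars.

225461.4

Rearranging demand gives Qd = 19514 - 5P. Equilibrium: 19514 - 5P = P - 2086, so 21600 = 6P and P* = 3600, Q* = 1514.
The ceiling of 2987 is below the equilibrium price 3600, so it binds.
At P = 2987: Qd = 19514 - 5·2987 = 4579 and Qs = 2987 - 2086 = 901.
Quantity traded falls to 901. At Q = 901 the demand price is (19514 - 901)/5 = 3722.6 and the supply price is 2086 + 901 = 2987.
Deadweight loss = ½ · (3722.6 - 2987) · (1514 - 901) = ½ · 735.6 · 613 = 225461.4.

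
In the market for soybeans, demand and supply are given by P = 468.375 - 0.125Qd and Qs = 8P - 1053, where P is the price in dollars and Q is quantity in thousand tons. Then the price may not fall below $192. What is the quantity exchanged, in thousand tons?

1347

Rearranging demand gives Qd = 3747 - 8P. Without the control the market clears where 3747 - 8P = 8P - 1053, i.e. P* = 300 and Q* = 1347.
The floor of 192 is below the equilibrium price 300, so it is not binding; the market clears at P* = 300, Q* = 1347.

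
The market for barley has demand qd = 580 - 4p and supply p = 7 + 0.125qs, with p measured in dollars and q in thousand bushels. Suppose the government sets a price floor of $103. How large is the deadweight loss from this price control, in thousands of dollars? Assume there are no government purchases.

Rearranging supply gives qs = 8p - 56. Equilibrium: 580 - 4p = 8p - 56, so 636 = 12p and p* = 53, q* = 368.
Since 103 > 53, the floor is binding.
At p = 103: qd = 580 - 4·103 = 168 and qs = 8·103 - 56 = 768.
Quantity traded falls to 168. At q = 168 the demand price is (580 - 168)/4 = 103 and the supply price is (56 + 168)/8 = 28.
Deadweight loss = ½ · (103 - 28) · (368 - 168) = ½ · 75 · 200 = 7500.

7500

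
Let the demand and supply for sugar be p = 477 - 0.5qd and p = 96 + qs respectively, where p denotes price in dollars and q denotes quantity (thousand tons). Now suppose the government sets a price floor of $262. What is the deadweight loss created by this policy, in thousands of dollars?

Rearranging demand gives qd = 954 - 2p; rearranging supply gives qs = p - 96. Without the control the market clears where 954 - 2p = p - 96, i.e. p* = 350 and q* = 254.
The floor of 262 is below the equilibrium price 350, so it is not binding; the market clears at p* = 350, q* = 254.
Since the control does not bind, no trades are prevented and deadweight loss is zero.

0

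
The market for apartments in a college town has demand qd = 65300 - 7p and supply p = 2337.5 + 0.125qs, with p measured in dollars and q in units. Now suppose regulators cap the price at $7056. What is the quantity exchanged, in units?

Rearranging supply gives qs = 8p - 18700. Equilibrium: 65300 - 7p = 8p - 18700, so 84000 = 15p and p* = 5600, q* = 26100.
The ceiling of 7056 is above the equilibrium price 5600, so it is not binding; the market clears at p* = 5600, q* = 26100.

26100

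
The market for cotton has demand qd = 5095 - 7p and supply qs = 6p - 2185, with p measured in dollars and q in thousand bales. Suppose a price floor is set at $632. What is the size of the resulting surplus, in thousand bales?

Setting quantity demanded equal to quantity supplied, 5095 - 7p = 6p - 2185, gives p* = 560 and q* = 1175.
The floor of 632 is above the equilibrium price 560, so it binds.
At p = 632: qd = 5095 - 7·632 = 671 and qs = 6·632 - 2185 = 1607.
Surplus = qs - qd = 1607 - 671 = 936.

936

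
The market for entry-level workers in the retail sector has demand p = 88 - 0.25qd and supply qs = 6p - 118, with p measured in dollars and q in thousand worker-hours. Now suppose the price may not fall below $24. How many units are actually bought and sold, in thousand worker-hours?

Rearranging demand gives qd = 352 - 4p. Without the control the market clears where 352 - 4p = 6p - 118, i.e. p* = 47 and q* = 164.
The floor of 24 is below the equilibrium price 47, so it is not binding; the market clears at p* = 47, q* = 164.

164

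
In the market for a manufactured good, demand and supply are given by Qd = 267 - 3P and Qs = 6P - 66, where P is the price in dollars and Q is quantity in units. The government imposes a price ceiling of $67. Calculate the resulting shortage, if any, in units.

0

In a free market, 267 - 3P = 6P - 66 gives the equilibrium P* = 37, Q* = 156.
The ceiling of 67 is above the equilibrium price 37, so it is not binding; the market clears at P* = 37, Q* = 156.
Since the control does not bind, there is no shortage.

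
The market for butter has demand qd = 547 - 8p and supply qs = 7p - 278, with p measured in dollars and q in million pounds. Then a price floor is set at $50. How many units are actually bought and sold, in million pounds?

In a free market, 547 - 8p = 7p - 278 gives the equilibrium p* = 55, q* = 107.
The floor of 50 is below the equilibrium price 55, so it is not binding; the market clears at p* = 55, q* = 107.

107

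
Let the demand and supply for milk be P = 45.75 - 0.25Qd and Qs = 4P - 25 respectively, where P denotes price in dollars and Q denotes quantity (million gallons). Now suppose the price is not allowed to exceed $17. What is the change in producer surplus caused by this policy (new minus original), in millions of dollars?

-549

Rearranging demand gives Qd = 183 - 4P. Equilibrium: 183 - 4P = 4P - 25, so 208 = 8P and P* = 26, Q* = 79.
The ceiling of 17 is below the equilibrium price 26, so it binds.
At P = 17: Qd = 183 - 4·17 = 115 and Qs = 4·17 - 25 = 43.
Producer surplus without the control is ½ · (26 - 6.25) · 79 = 780.125.
With the ceiling, producers sell 43 units at 17, so PS = ½ · (17 - 6.25) · 43 = 231.125.
Change in producer surplus = 231.125 - 780.125 = -549.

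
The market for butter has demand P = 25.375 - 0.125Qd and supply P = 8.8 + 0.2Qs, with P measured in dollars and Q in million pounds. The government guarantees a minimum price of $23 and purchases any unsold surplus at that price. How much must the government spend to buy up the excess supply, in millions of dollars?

1196

Rearranging demand gives Qd = 203 - 8P; rearranging supply gives Qs = 5P - 44. In a free market, 203 - 8P = 5P - 44 gives the equilibrium P* = 19, Q* = 51.
Because the floor (23) lies above the market-clearing price, it is binding.
At P = 23: Qd = 203 - 8·23 = 19 and Qs = 5·23 - 44 = 71.
Surplus = Qs - Qd = 52.
Government expenditure = surplus × support price = 52 × 23 = 1196.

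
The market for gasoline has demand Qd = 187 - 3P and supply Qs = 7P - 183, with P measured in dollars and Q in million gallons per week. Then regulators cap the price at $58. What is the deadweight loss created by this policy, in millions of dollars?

Setting quantity demanded equal to quantity supplied, 187 - 3P = 7P - 183, gives P* = 37 and Q* = 76.
The ceiling of 58 is above the equilibrium price 37, so it is not binding; the market clears at P* = 37, Q* = 76.
Since the control does not bind, no trades are prevented and deadweight loss is zero.

0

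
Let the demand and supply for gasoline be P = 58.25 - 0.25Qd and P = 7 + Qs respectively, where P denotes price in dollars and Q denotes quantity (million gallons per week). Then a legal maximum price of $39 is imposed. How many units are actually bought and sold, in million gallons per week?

Rearranging demand gives Qd = 233 - 4P; rearranging supply gives Qs = P - 7. Without the control the market clears where 233 - 4P = P - 7, i.e. P* = 48 and Q* = 41.
Because the ceiling (39) lies below the market-clearing price, it is binding.
At P = 39: Qd = 233 - 4·39 = 77 and Qs = 39 - 7 = 32.
The quantity actually transacted is the short side, supply: 32.

32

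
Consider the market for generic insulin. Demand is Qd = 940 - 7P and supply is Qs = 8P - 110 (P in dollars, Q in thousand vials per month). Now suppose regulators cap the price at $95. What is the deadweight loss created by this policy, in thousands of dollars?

Equilibrium: 940 - 7P = 8P - 110, so 1050 = 15P and P* = 70, Q* = 450.
The ceiling of 95 is above the equilibrium price 70, so it is not binding; the market clears at P* = 70, Q* = 450.
Since the control does not bind, no trades are prevented and deadweight loss is zero.

0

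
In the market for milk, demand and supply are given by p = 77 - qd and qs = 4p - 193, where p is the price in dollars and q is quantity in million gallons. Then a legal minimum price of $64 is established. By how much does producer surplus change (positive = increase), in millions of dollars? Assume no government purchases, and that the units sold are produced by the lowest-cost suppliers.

Rearranging demand gives qd = 77 - p. Equilibrium: 77 - p = 4p - 193, so 270 = 5p and p* = 54, q* = 23.
Since 64 > 54, the floor is binding.
At p = 64: qd = 77 - 64 = 13 and qs = 4·64 - 193 = 63.
Producer surplus without the control is ½ · (54 - 48.25) · 23 = 66.125.
With the floor, 13 units are sold at 64. The supply price at q = 13 is 51.5, so PS = ½ · [(64 - 48.25) + (64 - 51.5)] · 13 = 183.625.
Change in producer surplus = 183.625 - 66.125 = 117.5.

117.5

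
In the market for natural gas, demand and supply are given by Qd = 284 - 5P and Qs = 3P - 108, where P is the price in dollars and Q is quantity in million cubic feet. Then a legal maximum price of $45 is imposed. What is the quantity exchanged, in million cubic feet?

Setting quantity demanded equal to quantity supplied, 284 - 5P = 3P - 108, gives P* = 49 and Q* = 39.
Because the ceiling (45) lies below the market-clearing price, it is binding.
At P = 45: Qd = 284 - 5·45 = 59 and Qs = 3·45 - 108 = 27.
The quantity actually transacted is the short side, supply: 27.

27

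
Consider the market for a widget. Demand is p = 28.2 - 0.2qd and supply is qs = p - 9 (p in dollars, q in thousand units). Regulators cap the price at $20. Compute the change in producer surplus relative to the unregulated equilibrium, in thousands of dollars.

Rearranging demand gives qd = 141 - 5p. Equilibrium: 141 - 5p = p - 9, so 150 = 6p and p* = 25, q* = 16.
Since 20 < 25, the ceiling is binding.
At p = 20: qd = 141 - 5·20 = 41 and qs = 20 - 9 = 11.
Producer surplus without the control is ½ · (25 - 9) · 16 = 128.
With the ceiling, producers sell 11 units at 20, so PS = ½ · (20 - 9) · 11 = 60.5.
Change in producer surplus = 60.5 - 128 = -67.5.

-67.5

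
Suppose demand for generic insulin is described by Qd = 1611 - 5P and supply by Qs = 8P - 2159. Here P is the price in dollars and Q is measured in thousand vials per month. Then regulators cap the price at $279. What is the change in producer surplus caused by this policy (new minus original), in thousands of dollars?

-1287

Without the control the market clears where 1611 - 5P = 8P - 2159, i.e. P* = 290 and Q* = 161.
Because the ceiling (279) lies below the market-clearing price, it is binding.
At P = 279: Qd = 1611 - 5·279 = 216 and Qs = 8·279 - 2159 = 73.
Producer surplus without the control is ½ · (290 - 269.875) · 161 = 1620.0625.
With the ceiling, producers sell 73 units at 279, so PS = ½ · (279 - 269.875) · 73 = 333.0625.
Change in producer surplus = 333.0625 - 1620.0625 = -1287.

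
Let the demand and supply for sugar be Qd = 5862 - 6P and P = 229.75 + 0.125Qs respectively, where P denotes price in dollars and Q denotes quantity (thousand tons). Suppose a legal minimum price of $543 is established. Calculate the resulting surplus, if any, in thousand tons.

0

Rearranging supply gives Qs = 8P - 1838. Without the control the market clears where 5862 - 6P = 8P - 1838, i.e. P* = 550 and Q* = 2562.
The floor of 543 is below the equilibrium price 550, so it is not binding; the market clears at P* = 550, Q* = 2562.
Since the control does not bind, there is no surplus.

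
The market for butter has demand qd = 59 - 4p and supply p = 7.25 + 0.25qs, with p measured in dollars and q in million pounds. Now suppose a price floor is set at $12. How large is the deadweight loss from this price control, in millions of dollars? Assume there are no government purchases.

4

Rearranging supply gives qs = 4p - 29. Equilibrium: 59 - 4p = 4p - 29, so 88 = 8p and p* = 11, q* = 15.
Because the floor (12) lies above the market-clearing price, it is binding.
At p = 12: qd = 59 - 4·12 = 11 and qs = 4·12 - 29 = 19.
Quantity traded falls to 11. At q = 11 the demand price is (59 - 11)/4 = 12 and the supply price is (29 + 11)/4 = 10.
Deadweight loss = ½ · (12 - 10) · (15 - 11) = ½ · 2 · 4 = 4.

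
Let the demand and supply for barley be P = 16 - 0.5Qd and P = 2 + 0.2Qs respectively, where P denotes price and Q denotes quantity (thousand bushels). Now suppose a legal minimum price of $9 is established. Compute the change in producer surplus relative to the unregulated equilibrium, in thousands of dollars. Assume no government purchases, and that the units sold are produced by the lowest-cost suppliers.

38.4

Rearranging demand gives Qd = 32 - 2P; rearranging supply gives Qs = 5P - 10. Without the control the market clears where 32 - 2P = 5P - 10, i.e. P* = 6 and Q* = 20.
Because the floor (9) lies above the market-clearing price, it is binding.
At P = 9: Qd = 32 - 2·9 = 14 and Qs = 5·9 - 10 = 35.
Producer surplus without the control is ½ · (6 - 2) · 20 = 40.
With the floor, 14 units are sold at 9. The supply price at Q = 14 is 4.8, so PS = ½ · [(9 - 2) + (9 - 4.8)] · 14 = 78.4.
Change in producer surplus = 78.4 - 40 = 38.4.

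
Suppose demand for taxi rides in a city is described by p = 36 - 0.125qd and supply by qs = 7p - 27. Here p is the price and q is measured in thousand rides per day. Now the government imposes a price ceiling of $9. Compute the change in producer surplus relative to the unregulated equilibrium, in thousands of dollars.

-936

Rearranging demand gives qd = 288 - 8p. Without the control the market clears where 288 - 8p = 7p - 27, i.e. p* = 21 and q* = 120.
Because the ceiling (9) lies below the market-clearing price, it is binding.
At p = 9: qd = 288 - 8·9 = 216 and qs = 7·9 - 27 = 36.
Producer surplus without the control is ½ · (21 - 27/7) · 120 = 7200/7.
With the ceiling, producers sell 36 units at 9, so PS = ½ · (9 - 27/7) · 36 = 648/7.
Change in producer surplus = 648/7 - 7200/7 = -936.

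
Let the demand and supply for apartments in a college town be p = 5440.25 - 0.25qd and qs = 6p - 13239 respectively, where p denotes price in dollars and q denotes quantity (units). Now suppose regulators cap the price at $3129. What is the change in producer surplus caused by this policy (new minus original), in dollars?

-2466408

Rearranging demand gives qd = 21761 - 4p. In a free market, 21761 - 4p = 6p - 13239 gives the equilibrium p* = 3500, q* = 7761.
Since 3129 < 3500, the ceiling is binding.
At p = 3129: qd = 21761 - 4·3129 = 9245 and qs = 6·3129 - 13239 = 5535.
Producer surplus without the control is ½ · (3500 - 2206.5) · 7761 = 5019426.75.
With the ceiling, producers sell 5535 units at 3129, so PS = ½ · (3129 - 2206.5) · 5535 = 2553018.75.
Change in producer surplus = 2553018.75 - 5019426.75 = -2466408.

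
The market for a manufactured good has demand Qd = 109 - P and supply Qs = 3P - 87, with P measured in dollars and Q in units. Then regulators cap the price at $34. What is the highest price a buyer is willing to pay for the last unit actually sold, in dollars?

Setting quantity demanded equal to quantity supplied, 109 - P = 3P - 87, gives P* = 49 and Q* = 60.
Because the ceiling (34) lies below the market-clearing price, it is binding.
At P = 34: Qd = 109 - 34 = 75 and Qs = 3·34 - 87 = 15.
Only 15 units reach the market. On the demand curve, the marginal buyer's willingness to pay at Q = 15 is (109 - 15) = 94.

94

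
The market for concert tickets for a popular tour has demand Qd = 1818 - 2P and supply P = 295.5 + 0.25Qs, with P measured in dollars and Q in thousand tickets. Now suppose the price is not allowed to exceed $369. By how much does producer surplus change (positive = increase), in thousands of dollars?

-72836

Rearranging supply gives Qs = 4P - 1182. Equilibrium: 1818 - 2P = 4P - 1182, so 3000 = 6P and P* = 500, Q* = 818.
Since 369 < 500, the ceiling is binding.
At P = 369: Qd = 1818 - 2·369 = 1080 and Qs = 4·369 - 1182 = 294.
Producer surplus without the control is ½ · (500 - 295.5) · 818 = 83640.5.
With the ceiling, producers sell 294 units at 369, so PS = ½ · (369 - 295.5) · 294 = 10804.5.
Change in producer surplus = 10804.5 - 83640.5 = -72836.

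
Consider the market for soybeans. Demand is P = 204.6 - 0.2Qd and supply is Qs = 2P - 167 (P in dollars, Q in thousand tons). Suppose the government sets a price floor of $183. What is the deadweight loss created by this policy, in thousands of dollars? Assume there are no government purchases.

1478.75

Rearranging demand gives Qd = 1023 - 5P. Equilibrium: 1023 - 5P = 2P - 167, so 1190 = 7P and P* = 170, Q* = 173.
Since 183 > 170, the floor is binding.
At P = 183: Qd = 1023 - 5·183 = 108 and Qs = 2·183 - 167 = 199.
Quantity traded falls to 108. At Q = 108 the demand price is (1023 - 108)/5 = 183 and the supply price is (167 + 108)/2 = 137.5.
Deadweight loss = ½ · (183 - 137.5) · (173 - 108) = ½ · 45.5 · 65 = 1478.75.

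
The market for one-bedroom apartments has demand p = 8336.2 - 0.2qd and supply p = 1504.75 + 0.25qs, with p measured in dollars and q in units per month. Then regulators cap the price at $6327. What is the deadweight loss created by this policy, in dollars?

0

Rearranging demand gives qd = 41681 - 5p; rearranging supply gives qs = 4p - 6019. Without the control the market clears where 41681 - 5p = 4p - 6019, i.e. p* = 5300 and q* = 15181.
The ceiling of 6327 is above the equilibrium price 5300, so it is not binding; the market clears at p* = 5300, q* = 15181.
Since the control does not bind, no trades are prevented and deadweight loss is zero.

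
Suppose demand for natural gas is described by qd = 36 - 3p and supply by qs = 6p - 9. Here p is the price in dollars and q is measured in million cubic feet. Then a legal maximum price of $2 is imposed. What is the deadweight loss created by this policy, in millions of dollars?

81

Equilibrium: 36 - 3p = 6p - 9, so 45 = 9p and p* = 5, q* = 21.
Since 2 < 5, the ceiling is binding.
At p = 2: qd = 36 - 3·2 = 30 and qs = 6·2 - 9 = 3.
Quantity traded falls to 3. At q = 3 the demand price is (36 - 3)/3 = 11 and the supply price is (9 + 3)/6 = 2.
Deadweight loss = ½ · (11 - 2) · (21 - 3) = ½ · 9 · 18 = 81.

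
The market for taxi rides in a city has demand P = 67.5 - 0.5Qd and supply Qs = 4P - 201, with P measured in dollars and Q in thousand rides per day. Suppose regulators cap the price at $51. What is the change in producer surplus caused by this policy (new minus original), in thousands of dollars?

-65

Rearranging demand gives Qd = 135 - 2P. In a free market, 135 - 2P = 4P - 201 gives the equilibrium P* = 56, Q* = 23.
The ceiling of 51 is below the equilibrium price 56, so it binds.
At P = 51: Qd = 135 - 2·51 = 33 and Qs = 4·51 - 201 = 3.
Producer surplus without the control is ½ · (56 - 50.25) · 23 = 66.125.
With the ceiling, producers sell 3 units at 51, so PS = ½ · (51 - 50.25) · 3 = 1.125.
Change in producer surplus = 1.125 - 66.125 = -65.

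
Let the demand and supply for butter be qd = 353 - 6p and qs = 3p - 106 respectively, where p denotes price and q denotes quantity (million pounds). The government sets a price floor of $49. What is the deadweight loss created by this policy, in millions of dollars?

Equilibrium: 353 - 6p = 3p - 106, so 459 = 9p and p* = 51, q* = 47.
The floor of 49 is below the equilibrium price 51, so it is not binding; the market clears at p* = 51, q* = 47.
Since the control does not bind, no trades are prevented and deadweight loss is zero.

0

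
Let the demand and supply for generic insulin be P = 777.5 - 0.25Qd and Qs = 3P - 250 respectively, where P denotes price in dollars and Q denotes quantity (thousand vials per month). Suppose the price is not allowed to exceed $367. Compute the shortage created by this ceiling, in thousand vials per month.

791

Rearranging demand gives Qd = 3110 - 4P. In a free market, 3110 - 4P = 3P - 250 gives the equilibrium P* = 480, Q* = 1190.
The ceiling of 367 is below the equilibrium price 480, so it binds.
At P = 367: Qd = 3110 - 4·367 = 1642 and Qs = 3·367 - 250 = 851.
Shortage = Qd - Qs = 1642 - 851 = 791.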